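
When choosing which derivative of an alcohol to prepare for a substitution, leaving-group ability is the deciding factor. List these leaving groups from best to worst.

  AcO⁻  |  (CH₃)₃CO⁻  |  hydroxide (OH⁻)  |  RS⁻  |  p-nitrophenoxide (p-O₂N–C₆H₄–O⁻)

Rank by basicity of the departing species: weakest base leaves most easily.
AcO⁻: pKₐ(CH₃COOH) ≈ 4.8 — resonance-stabilised but still a weak base
p-nitrophenoxide (p-O₂N–C₆H₄–O⁻): pKₐ(p-nitrophenol) ≈ 7.2 — nitro group delocalises the charge; the classic chromogenic LG
RS⁻: pKₐ(RSH (a thiol)) ≈ 10.5
hydroxide (OH⁻): pKₐ(H₂O) ≈ 15.7 — strong base; essentially never leaves without prior activation
(CH₃)₃CO⁻: pKₐ(t-BuOH) ≈ 18 — bulky, strongly basic alkoxide

AcO⁻ > p-nitrophenoxide (p-O₂N–C₆H₄–O⁻) > RS⁻ > hydroxide (OH⁻) > (CH₃)₃CO⁻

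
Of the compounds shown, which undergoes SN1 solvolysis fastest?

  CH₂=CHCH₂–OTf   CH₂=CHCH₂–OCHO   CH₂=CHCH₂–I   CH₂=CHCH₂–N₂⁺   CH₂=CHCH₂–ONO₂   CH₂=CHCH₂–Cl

The skeletons are identical, so relative rate is governed entirely by leaving-group ability.
A good leaving group is a weak base: the lower the pKₐ of its conjugate acid, the more readily it departs.
CH₂=CHCH₂–N₂⁺ loses N₂: no meaningful conjugate acid; N₂ departs as an exceptionally stable neutral molecule
CH₂=CHCH₂–OTf loses OTf⁻: pKₐ(CF₃SO₃H (triflic acid)) ≈ -14
CH₂=CHCH₂–I loses I⁻: pKₐ(HI) ≈ -10
CH₂=CHCH₂–Cl loses Cl⁻: pKₐ(HCl) ≈ -7
CH₂=CHCH₂–ONO₂ loses NO₃⁻: pKₐ(HNO₃) ≈ -1.3
CH₂=CHCH₂–OCHO loses HCOO⁻: pKₐ(HCOOH) ≈ 3.8

CH₂=CHCH₂–N₂⁺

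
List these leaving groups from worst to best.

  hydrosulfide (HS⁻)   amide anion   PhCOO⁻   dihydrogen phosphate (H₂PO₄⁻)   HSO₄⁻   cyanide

Rank by basicity of the departing species: weakest base leaves most easily.
HSO₄⁻: pKₐ(H₂SO₄) ≈ -3 — conjugate base of a strong mineral acid
dihydrogen phosphate (H₂PO₄⁻): pKₐ(H₃PO₄) ≈ 2.1
PhCOO⁻: pKₐ(C₆H₅COOH) ≈ 4.2
hydrosulfide (HS⁻): pKₐ(H₂S) ≈ 7 — larger and more polarisable than the oxygen analogue
cyanide: pKₐ(HCN) ≈ 9.2 — sp carbon stabilises the charge somewhat, but still a poor LG
amide anion: pKₐ(NH₃) ≈ 38
Reversing gives the worst-to-best order requested.

amide anion < cyanide < hydrosulfide (HS⁻) < PhCOO⁻ < dihydrogen phosphate (H₂PO₄⁻) < HSO₄⁻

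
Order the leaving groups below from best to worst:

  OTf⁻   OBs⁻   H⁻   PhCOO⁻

OTf⁻ > OBs⁻ > PhCOO⁻ > H⁻

Leaving-group ability tracks the stability of the departed species; conjugate-acid pKₐ is the usual yardstick (lower pKₐ → better LG).
OTf⁻: pKₐ(CF₃SO₃H (triflic acid)) ≈ -14 — charge spread over three oxygens and a CF₃ group; the premier leaving group in synthesis
OBs⁻: pKₐ(p-BrC₆H₄SO₃H) ≈ -2.8 — arenesulfonate with a p-bromo substituent
PhCOO⁻: pKₐ(C₆H₅COOH) ≈ 4.2
H⁻: pKₐ(H₂) ≈ 36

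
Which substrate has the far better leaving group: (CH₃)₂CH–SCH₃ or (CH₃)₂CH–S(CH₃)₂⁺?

(CH₃)₂CH–S(CH₃)₂⁺

From (CH₃)₂CH–SCH₃ the departing group would be RS⁻ (pKₐ(RSH (a thiol)) ≈ 10.5). Moderately basic; rarely leaves without activation.
From (CH₃)₂CH–S(CH₃)₂⁺ the leaving group is SR'₂ (pKₐ(R'₂SH⁺) ≈ -7). Neutral; leaves from a sulfonium salt (R–SR'₂⁺).
(In practice (CH₃)₂CH–S(CH₃)₂⁺ is made from (CH₃)₂CH–SCH₃ by S-methylation with CH₃I, allowing neutral dimethyl sulfide, rather than methanethiolate, to depart.)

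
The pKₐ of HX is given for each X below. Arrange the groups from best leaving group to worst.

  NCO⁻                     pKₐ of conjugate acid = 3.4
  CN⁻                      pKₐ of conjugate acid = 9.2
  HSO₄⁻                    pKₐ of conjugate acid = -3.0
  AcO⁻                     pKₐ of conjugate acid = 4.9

HSO₄⁻ > NCO⁻ > AcO⁻ > CN⁻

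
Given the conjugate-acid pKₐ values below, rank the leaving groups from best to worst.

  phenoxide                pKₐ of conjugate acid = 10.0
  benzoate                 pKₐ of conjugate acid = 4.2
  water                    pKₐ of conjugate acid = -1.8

water > benzoate > phenoxide

Lower conjugate-acid pKₐ ⇒ weaker base ⇒ better leaving group.
Sorting by the given values: water (-1.8), benzoate (4.2), phenoxide (10.0).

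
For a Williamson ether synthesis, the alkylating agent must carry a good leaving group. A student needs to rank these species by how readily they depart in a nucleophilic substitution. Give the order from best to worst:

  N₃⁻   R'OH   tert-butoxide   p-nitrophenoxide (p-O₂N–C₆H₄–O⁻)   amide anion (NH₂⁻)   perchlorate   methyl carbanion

perchlorate > R'OH > N₃⁻ > p-nitrophenoxide (p-O₂N–C₆H₄–O⁻) > tert-butoxide > amide anion (NH₂⁻) > methyl carbanion

Rank by basicity of the departing species: weakest base leaves most easily.
perchlorate: pKₐ(HClO₄) ≈ -10
R'OH: pKₐ(R'OH₂⁺) ≈ -2.4 — neutral; leaves from a protonated ether (an oxonium ion, R–O(H)R'⁺)
N₃⁻: pKₐ(HN₃) ≈ 4.7
p-nitrophenoxide (p-O₂N–C₆H₄–O⁻): pKₐ(p-nitrophenol) ≈ 7.2 — nitro group delocalises the charge; the classic chromogenic LG
tert-butoxide: pKₐ(t-BuOH) ≈ 18 — bulky, strongly basic alkoxide
amide anion (NH₂⁻): pKₐ(NH₃) ≈ 38
methyl carbanion: pKₐ(CH₄) ≈ 48 — unstabilised carbanion; the worst conceivable leaving group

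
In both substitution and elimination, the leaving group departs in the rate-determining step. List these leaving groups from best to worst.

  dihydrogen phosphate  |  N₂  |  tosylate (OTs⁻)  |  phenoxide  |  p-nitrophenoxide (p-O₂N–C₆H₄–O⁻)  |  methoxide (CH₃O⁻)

N₂ > tosylate (OTs⁻) > dihydrogen phosphate > p-nitrophenoxide (p-O₂N–C₆H₄–O⁻) > phenoxide > methoxide (CH₃O⁻)

N₂: no meaningful conjugate acid; N₂ departs as an exceptionally stable neutral molecule
tosylate (OTs⁻): pKₐ(p-CH₃C₆H₄SO₃H (TsOH)) ≈ -2.8
dihydrogen phosphate: pKₐ(H₃PO₄) ≈ 2.1
p-nitrophenoxide (p-O₂N–C₆H₄–O⁻): pKₐ(p-nitrophenol) ≈ 7.2 — nitro group delocalises the charge; the classic chromogenic LG
phenoxide: pKₐ(C₆H₅OH (phenol)) ≈ 10
methoxide (CH₃O⁻): pKₐ(CH₃OH) ≈ 15.5 — strong base; alkoxides do not leave unassisted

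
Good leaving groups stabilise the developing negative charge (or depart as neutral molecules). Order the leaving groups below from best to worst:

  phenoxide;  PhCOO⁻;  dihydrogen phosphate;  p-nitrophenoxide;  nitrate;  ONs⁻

ONs⁻ > nitrate > dihydrogen phosphate > PhCOO⁻ > p-nitrophenoxide > phenoxide

The more stable X⁻ (or X) is on its own — i.e. the weaker a base it is — the better a leaving group it makes.
ONs⁻: pKₐ(p-O₂NC₆H₄SO₃H) ≈ -3.5
nitrate: pKₐ(HNO₃) ≈ -1.3 — resonance-delocalised over three oxygens
dihydrogen phosphate: pKₐ(H₃PO₄) ≈ 2.1
PhCOO⁻: pKₐ(C₆H₅COOH) ≈ 4.2 — aryl carboxylate
p-nitrophenoxide: pKₐ(p-nitrophenol) ≈ 7.2 — nitro group delocalises the charge; the classic chromogenic LG
phenoxide: pKₐ(C₆H₅OH (phenol)) ≈ 10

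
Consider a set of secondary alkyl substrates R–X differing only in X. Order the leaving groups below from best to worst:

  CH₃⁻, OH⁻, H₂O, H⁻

A good leaving group is a weak base: the lower the pKₐ of its conjugate acid, the more readily it departs.
H₂O: pKₐ(H₃O⁺) ≈ -1.7
OH⁻: pKₐ(H₂O) ≈ 15.7
H⁻: pKₐ(H₂) ≈ 36
CH₃⁻: pKₐ(CH₄) ≈ 48

H₂O > OH⁻ > H⁻ > CH₃⁻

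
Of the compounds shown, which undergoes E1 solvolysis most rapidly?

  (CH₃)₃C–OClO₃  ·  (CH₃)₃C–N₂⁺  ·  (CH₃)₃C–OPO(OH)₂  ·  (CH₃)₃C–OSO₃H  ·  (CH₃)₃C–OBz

(CH₃)₃C–N₂⁺

The skeletons are identical, so relative rate is governed entirely by leaving-group ability.
A good leaving group is a weak base: the lower the pKₐ of its conjugate acid, the more readily it departs.
(CH₃)₃C–N₂⁺ loses N₂: no meaningful conjugate acid; N₂ departs as an exceptionally stable neutral molecule
(CH₃)₃C–OClO₃ loses ClO₄⁻: pKₐ(HClO₄) ≈ -10
(CH₃)₃C–OSO₃H loses HSO₄⁻: pKₐ(H₂SO₄) ≈ -3
(CH₃)₃C–OPO(OH)₂ loses H₂PO₄⁻: pKₐ(H₃PO₄) ≈ 2.1
(CH₃)₃C–OBz loses PhCOO⁻: pKₐ(C₆H₅COOH) ≈ 4.2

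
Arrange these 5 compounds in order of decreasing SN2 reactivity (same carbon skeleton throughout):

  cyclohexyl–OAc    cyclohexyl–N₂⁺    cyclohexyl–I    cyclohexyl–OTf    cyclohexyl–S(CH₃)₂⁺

cyclohexyl–N₂⁺ > cyclohexyl–OTf > cyclohexyl–I > cyclohexyl–S(CH₃)₂⁺ > cyclohexyl–OAc

Identical carbon frameworks mean the comparison reduces to leaving-group quality.
Leaving-group ability tracks the stability of the departed species; conjugate-acid pKₐ is the usual yardstick (lower pKₐ → better LG).
cyclohexyl–N₂⁺ loses N₂: no meaningful conjugate acid; N₂ departs as an exceptionally stable neutral molecule
cyclohexyl–OTf loses OTf⁻: pKₐ(CF₃SO₃H (triflic acid)) ≈ -14
cyclohexyl–I loses I⁻: pKₐ(HI) ≈ -10
cyclohexyl–S(CH₃)₂⁺ loses SR'₂: pKₐ(R'₂SH⁺) ≈ -7
cyclohexyl–OAc loses AcO⁻: pKₐ(CH₃COOH) ≈ 4.8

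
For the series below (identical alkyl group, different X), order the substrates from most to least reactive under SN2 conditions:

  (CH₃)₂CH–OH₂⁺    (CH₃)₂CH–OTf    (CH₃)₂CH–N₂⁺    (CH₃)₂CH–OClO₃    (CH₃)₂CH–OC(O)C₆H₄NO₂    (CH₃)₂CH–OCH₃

(CH₃)₂CH–N₂⁺ > (CH₃)₂CH–OTf > (CH₃)₂CH–OClO₃ > (CH₃)₂CH–OH₂⁺ > (CH₃)₂CH–OC(O)C₆H₄NO₂ > (CH₃)₂CH–OCH₃

With the same alkyl group throughout, only the leaving group differentiates the rates.
Rank by basicity of the departing species: weakest base leaves most easily.
(CH₃)₂CH–N₂⁺ loses N₂: no meaningful conjugate acid; N₂ departs as an exceptionally stable neutral molecule
(CH₃)₂CH–OTf loses OTf⁻: pKₐ(CF₃SO₃H (triflic acid)) ≈ -14
(CH₃)₂CH–OClO₃ loses ClO₄⁻: pKₐ(HClO₄) ≈ -10
(CH₃)₂CH–OH₂⁺ loses H₂O: pKₐ(H₃O⁺) ≈ -1.7
(CH₃)₂CH–OC(O)C₆H₄NO₂ loses p-O₂N–C₆H₄–COO⁻: pKₐ(p-nitrobenzoic acid) ≈ 3.4
(CH₃)₂CH–OCH₃ loses CH₃O⁻: pKₐ(CH₃OH) ≈ 15.5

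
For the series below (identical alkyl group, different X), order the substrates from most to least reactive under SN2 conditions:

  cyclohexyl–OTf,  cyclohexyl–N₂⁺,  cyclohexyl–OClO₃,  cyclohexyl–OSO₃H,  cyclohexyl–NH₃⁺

With the same alkyl group throughout, only the leaving group differentiates the rates.
A good leaving group is a weak base: the lower the pKₐ of its conjugate acid, the more readily it departs.
cyclohexyl–N₂⁺ loses N₂: no meaningful conjugate acid; N₂ departs as an exceptionally stable neutral molecule
cyclohexyl–OTf loses OTf⁻: pKₐ(CF₃SO₃H (triflic acid)) ≈ -14
cyclohexyl–OClO₃ loses ClO₄⁻: pKₐ(HClO₄) ≈ -10
cyclohexyl–OSO₃H loses HSO₄⁻: pKₐ(H₂SO₄) ≈ -3
cyclohexyl–NH₃⁺ loses NH₃: pKₐ(NH₄⁺) ≈ 9.2

cyclohexyl–N₂⁺ > cyclohexyl–OTf > cyclohexyl–OClO₃ > cyclohexyl–OSO₃H > cyclohexyl–NH₃⁺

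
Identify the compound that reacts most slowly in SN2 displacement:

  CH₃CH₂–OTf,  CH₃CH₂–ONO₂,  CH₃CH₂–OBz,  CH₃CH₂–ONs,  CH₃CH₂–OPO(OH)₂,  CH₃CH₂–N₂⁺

Identical carbon frameworks mean the comparison reduces to leaving-group quality.
Rank by basicity of the departing species: weakest base leaves most easily.
CH₃CH₂–N₂⁺ loses N₂: no meaningful conjugate acid; N₂ departs as an exceptionally stable neutral molecule
CH₃CH₂–OTf loses OTf⁻: pKₐ(CF₃SO₃H (triflic acid)) ≈ -14
CH₃CH₂–ONs loses ONs⁻: pKₐ(p-O₂NC₆H₄SO₃H) ≈ -3.5
CH₃CH₂–ONO₂ loses NO₃⁻: pKₐ(HNO₃) ≈ -1.3
CH₃CH₂–OPO(OH)₂ loses H₂PO₄⁻: pKₐ(H₃PO₄) ≈ 2.1
CH₃CH₂–OBz loses PhCOO⁻: pKₐ(C₆H₅COOH) ≈ 4.2

CH₃CH₂–OBz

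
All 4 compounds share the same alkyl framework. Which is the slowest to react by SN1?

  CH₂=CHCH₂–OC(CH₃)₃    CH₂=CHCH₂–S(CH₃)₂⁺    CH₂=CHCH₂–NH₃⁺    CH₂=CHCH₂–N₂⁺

CH₂=CHCH₂–OC(CH₃)₃

Same R in every case — rank the leaving groups.
The more stable X⁻ (or X) is on its own — i.e. the weaker a base it is — the better a leaving group it makes.
CH₂=CHCH₂–N₂⁺ loses N₂: no meaningful conjugate acid; N₂ departs as an exceptionally stable neutral molecule
CH₂=CHCH₂–S(CH₃)₂⁺ loses SR'₂: pKₐ(R'₂SH⁺) ≈ -7
CH₂=CHCH₂–NH₃⁺ loses NH₃: pKₐ(NH₄⁺) ≈ 9.2
CH₂=CHCH₂–OC(CH₃)₃ loses (CH₃)₃CO⁻: pKₐ(t-BuOH) ≈ 18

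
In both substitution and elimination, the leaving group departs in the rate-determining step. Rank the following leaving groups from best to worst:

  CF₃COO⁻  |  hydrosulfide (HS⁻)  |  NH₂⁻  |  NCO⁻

CF₃COO⁻ > NCO⁻ > hydrosulfide (HS⁻) > NH₂⁻

Rank by basicity of the departing species: weakest base leaves most easily.
CF₃COO⁻: pKₐ(CF₃COOH) ≈ 0.2
NCO⁻: pKₐ(HOCN) ≈ 3.5
hydrosulfide (HS⁻): pKₐ(H₂S) ≈ 7
NH₂⁻: pKₐ(NH₃) ≈ 38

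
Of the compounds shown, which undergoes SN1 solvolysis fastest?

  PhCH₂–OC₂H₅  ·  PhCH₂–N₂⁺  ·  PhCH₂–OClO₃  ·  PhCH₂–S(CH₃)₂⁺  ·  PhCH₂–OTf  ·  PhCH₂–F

Identical carbon frameworks mean the comparison reduces to leaving-group quality.
A good leaving group is a weak base: the lower the pKₐ of its conjugate acid, the more readily it departs.
PhCH₂–N₂⁺ loses N₂: no meaningful conjugate acid; N₂ departs as an exceptionally stable neutral molecule
PhCH₂–OTf loses OTf⁻: pKₐ(CF₃SO₃H (triflic acid)) ≈ -14
PhCH₂–OClO₃ loses ClO₄⁻: pKₐ(HClO₄) ≈ -10
PhCH₂–S(CH₃)₂⁺ loses SR'₂: pKₐ(R'₂SH⁺) ≈ -7
PhCH₂–F loses F⁻: pKₐ(HF) ≈ 3.2
PhCH₂–OC₂H₅ loses CH₃CH₂O⁻: pKₐ(CH₃CH₂OH) ≈ 16

PhCH₂–N₂⁺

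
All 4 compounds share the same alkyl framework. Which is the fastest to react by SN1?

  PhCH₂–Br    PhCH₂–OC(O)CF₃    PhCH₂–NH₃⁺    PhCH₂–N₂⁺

With the same alkyl group throughout, only the leaving group differentiates the rates.
A good leaving group is a weak base: the lower the pKₐ of its conjugate acid, the more readily it departs.
PhCH₂–N₂⁺ loses N₂: no meaningful conjugate acid; N₂ departs as an exceptionally stable neutral molecule
PhCH₂–Br loses Br⁻: pKₐ(HBr) ≈ -9
PhCH₂–OC(O)CF₃ loses CF₃COO⁻: pKₐ(CF₃COOH) ≈ 0.2
PhCH₂–NH₃⁺ loses NH₃: pKₐ(NH₄⁺) ≈ 9.2

PhCH₂–N₂⁺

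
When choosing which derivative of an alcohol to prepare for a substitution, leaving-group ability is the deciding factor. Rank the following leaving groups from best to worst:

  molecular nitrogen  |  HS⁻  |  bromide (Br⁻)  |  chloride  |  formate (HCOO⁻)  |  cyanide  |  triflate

molecular nitrogen > triflate > bromide (Br⁻) > chloride > formate (HCOO⁻) > HS⁻ > cyanide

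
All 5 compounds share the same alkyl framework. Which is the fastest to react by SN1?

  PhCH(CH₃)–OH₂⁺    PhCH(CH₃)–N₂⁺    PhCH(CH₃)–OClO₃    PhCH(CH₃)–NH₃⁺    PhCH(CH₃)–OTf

PhCH(CH₃)–N₂⁺

The skeletons are identical, so relative rate is governed entirely by leaving-group ability.
The more stable X⁻ (or X) is on its own — i.e. the weaker a base it is — the better a leaving group it makes.
PhCH(CH₃)–N₂⁺ loses N₂: no meaningful conjugate acid; N₂ departs as an exceptionally stable neutral molecule
PhCH(CH₃)–OTf loses OTf⁻: pKₐ(CF₃SO₃H (triflic acid)) ≈ -14
PhCH(CH₃)–OClO₃ loses ClO₄⁻: pKₐ(HClO₄) ≈ -10
PhCH(CH₃)–OH₂⁺ loses H₂O: pKₐ(H₃O⁺) ≈ -1.7
PhCH(CH₃)–NH₃⁺ loses NH₃: pKₐ(NH₄⁺) ≈ 9.2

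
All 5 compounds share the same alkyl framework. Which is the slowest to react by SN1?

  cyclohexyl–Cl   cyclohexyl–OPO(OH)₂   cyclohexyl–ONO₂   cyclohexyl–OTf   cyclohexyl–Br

Identical carbon frameworks mean the comparison reduces to leaving-group quality.
The more stable X⁻ (or X) is on its own — i.e. the weaker a base it is — the better a leaving group it makes.
cyclohexyl–OTf loses OTf⁻: pKₐ(CF₃SO₃H (triflic acid)) ≈ -14
cyclohexyl–Br loses Br⁻: pKₐ(HBr) ≈ -9
cyclohexyl–Cl loses Cl⁻: pKₐ(HCl) ≈ -7
cyclohexyl–ONO₂ loses NO₃⁻: pKₐ(HNO₃) ≈ -1.3
cyclohexyl–OPO(OH)₂ loses H₂PO₄⁻: pKₐ(H₃PO₄) ≈ 2.1

cyclohexyl–OPO(OH)₂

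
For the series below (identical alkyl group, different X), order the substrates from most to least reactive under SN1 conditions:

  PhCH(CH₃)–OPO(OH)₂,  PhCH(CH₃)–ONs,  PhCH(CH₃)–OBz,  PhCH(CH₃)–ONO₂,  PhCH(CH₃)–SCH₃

PhCH(CH₃)–ONs > PhCH(CH₃)–ONO₂ > PhCH(CH₃)–OPO(OH)₂ > PhCH(CH₃)–OBz > PhCH(CH₃)–SCH₃

Same R in every case — rank the leaving groups.
Leaving-group ability tracks the stability of the departed species; conjugate-acid pKₐ is the usual yardstick (lower pKₐ → better LG).
PhCH(CH₃)–ONs loses ONs⁻: pKₐ(p-O₂NC₆H₄SO₃H) ≈ -3.5
PhCH(CH₃)–ONO₂ loses NO₃⁻: pKₐ(HNO₃) ≈ -1.3
PhCH(CH₃)–OPO(OH)₂ loses H₂PO₄⁻: pKₐ(H₃PO₄) ≈ 2.1
PhCH(CH₃)–OBz loses PhCOO⁻: pKₐ(C₆H₅COOH) ≈ 4.2
PhCH(CH₃)–SCH₃ loses RS⁻: pKₐ(RSH (a thiol)) ≈ 10.5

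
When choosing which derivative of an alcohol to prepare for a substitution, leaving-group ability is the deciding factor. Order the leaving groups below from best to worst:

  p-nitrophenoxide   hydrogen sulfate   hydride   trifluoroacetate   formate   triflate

Rank by basicity of the departing species: weakest base leaves most easily.
triflate: pKₐ(CF₃SO₃H (triflic acid)) ≈ -14
hydrogen sulfate: pKₐ(H₂SO₄) ≈ -3 — conjugate base of a strong mineral acid
trifluoroacetate: pKₐ(CF₃COOH) ≈ 0.2 — strongly electron-withdrawing CF₃ stabilises the carboxylate
formate: pKₐ(HCOOH) ≈ 3.8
p-nitrophenoxide: pKₐ(p-nitrophenol) ≈ 7.2
hydride: pKₐ(H₂) ≈ 36

triflate > hydrogen sulfate > trifluoroacetate > formate > p-nitrophenoxide > hydride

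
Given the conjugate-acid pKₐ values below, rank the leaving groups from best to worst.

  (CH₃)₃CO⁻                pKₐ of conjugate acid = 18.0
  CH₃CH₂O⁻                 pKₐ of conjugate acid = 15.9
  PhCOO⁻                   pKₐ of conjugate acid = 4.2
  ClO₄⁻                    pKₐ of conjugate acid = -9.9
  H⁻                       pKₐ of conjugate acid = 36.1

ClO₄⁻ > PhCOO⁻ > CH₃CH₂O⁻ > (CH₃)₃CO⁻ > H⁻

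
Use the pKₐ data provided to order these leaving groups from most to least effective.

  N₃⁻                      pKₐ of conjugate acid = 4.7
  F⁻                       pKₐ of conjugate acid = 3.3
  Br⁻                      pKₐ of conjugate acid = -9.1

Lower conjugate-acid pKₐ ⇒ weaker base ⇒ better leaving group.
Sorting by the given values: Br⁻ (-9.1), F⁻ (3.3), N₃⁻ (4.7).

Br⁻ > F⁻ > N₃⁻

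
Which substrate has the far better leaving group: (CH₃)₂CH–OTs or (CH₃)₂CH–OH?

From (CH₃)₂CH–OH the departing group would be OH⁻ (pKₐ(H₂O) ≈ 15.7). Strong base; essentially never leaves without prior activation.
From (CH₃)₂CH–OTs the leaving group is OTs⁻ (pKₐ(p-CH₃C₆H₄SO₃H (TsOH)) ≈ -2.8). Resonance-delocalised arenesulfonate.
(In practice (CH₃)₂CH–OTs is made from (CH₃)₂CH–OH by treatment with TsCl / pyridine, converting the hydroxyl into a tosylate.)

(CH₃)₂CH–OTs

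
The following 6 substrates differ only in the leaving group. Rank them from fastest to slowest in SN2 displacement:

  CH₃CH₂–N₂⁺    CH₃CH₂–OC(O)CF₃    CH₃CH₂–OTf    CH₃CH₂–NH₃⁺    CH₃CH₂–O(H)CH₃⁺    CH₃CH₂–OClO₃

The skeletons are identical, so relative rate is governed entirely by leaving-group ability.
A good leaving group is a weak base: the lower the pKₐ of its conjugate acid, the more readily it departs.
CH₃CH₂–N₂⁺ loses N₂: no meaningful conjugate acid; N₂ departs as an exceptionally stable neutral molecule
CH₃CH₂–OTf loses OTf⁻: pKₐ(CF₃SO₃H (triflic acid)) ≈ -14
CH₃CH₂–OClO₃ loses ClO₄⁻: pKₐ(HClO₄) ≈ -10
CH₃CH₂–O(H)CH₃⁺ loses R'OH: pKₐ(R'OH₂⁺) ≈ -2.4
CH₃CH₂–OC(O)CF₃ loses CF₃COO⁻: pKₐ(CF₃COOH) ≈ 0.2
CH₃CH₂–NH₃⁺ loses NH₃: pKₐ(NH₄⁺) ≈ 9.2

CH₃CH₂–N₂⁺ > CH₃CH₂–OTf > CH₃CH₂–OClO₃ > CH₃CH₂–O(H)CH₃⁺ > CH₃CH₂–OC(O)CF₃ > CH₃CH₂–NH₃⁺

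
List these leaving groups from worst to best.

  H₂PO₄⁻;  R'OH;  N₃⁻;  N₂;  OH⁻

OH⁻ < N₃⁻ < H₂PO₄⁻ < R'OH < N₂

A good leaving group is a weak base: the lower the pKₐ of its conjugate acid, the more readily it departs.
N₂: no meaningful conjugate acid; N₂ departs as an exceptionally stable neutral molecule
R'OH: pKₐ(R'OH₂⁺) ≈ -2.4
H₂PO₄⁻: pKₐ(H₃PO₄) ≈ 2.1
N₃⁻: pKₐ(HN₃) ≈ 4.7 — linear, resonance-stabilised
OH⁻: pKₐ(H₂O) ≈ 15.7 — strong base; essentially never leaves without prior activation
Listed from poorest to best leaving group as asked.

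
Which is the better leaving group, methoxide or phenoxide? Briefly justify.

phenoxide is the better leaving group.
pKₐ(C₆H₅OH (phenol)) ≈ 10 versus pKₐ(CH₃OH) ≈ 15.5: phenoxide is the much weaker base.
Resonance into the ring helps, but still a poor LG.

phenoxide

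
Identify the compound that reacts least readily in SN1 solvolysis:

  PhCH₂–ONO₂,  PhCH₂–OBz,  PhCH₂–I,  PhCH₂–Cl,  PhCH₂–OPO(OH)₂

PhCH₂–OBz

The skeletons are identical, so relative rate is governed entirely by leaving-group ability.
A good leaving group is a weak base: the lower the pKₐ of its conjugate acid, the more readily it departs.
PhCH₂–I loses I⁻: pKₐ(HI) ≈ -10
PhCH₂–Cl loses Cl⁻: pKₐ(HCl) ≈ -7
PhCH₂–ONO₂ loses NO₃⁻: pKₐ(HNO₃) ≈ -1.3
PhCH₂–OPO(OH)₂ loses H₂PO₄⁻: pKₐ(H₃PO₄) ≈ 2.1
PhCH₂–OBz loses PhCOO⁻: pKₐ(C₆H₅COOH) ≈ 4.2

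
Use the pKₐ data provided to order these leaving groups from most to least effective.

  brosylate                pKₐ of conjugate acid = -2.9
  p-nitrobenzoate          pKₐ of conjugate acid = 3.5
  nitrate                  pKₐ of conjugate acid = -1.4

brosylate > nitrate > p-nitrobenzoate

Lower conjugate-acid pKₐ ⇒ weaker base ⇒ better leaving group.
Sorting by the given values: brosylate (-2.9), nitrate (-1.4), p-nitrobenzoate (3.5).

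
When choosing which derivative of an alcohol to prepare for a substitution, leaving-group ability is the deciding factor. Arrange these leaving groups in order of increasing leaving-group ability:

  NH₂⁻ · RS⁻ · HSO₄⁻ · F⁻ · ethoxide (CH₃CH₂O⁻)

NH₂⁻ < ethoxide (CH₃CH₂O⁻) < RS⁻ < F⁻ < HSO₄⁻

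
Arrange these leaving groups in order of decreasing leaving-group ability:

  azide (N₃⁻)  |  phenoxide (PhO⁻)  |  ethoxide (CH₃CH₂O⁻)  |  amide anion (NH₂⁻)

The more stable X⁻ (or X) is on its own — i.e. the weaker a base it is — the better a leaving group it makes.
azide (N₃⁻): pKₐ(HN₃) ≈ 4.7
phenoxide (PhO⁻): pKₐ(C₆H₅OH (phenol)) ≈ 10 — resonance into the ring helps, but still a poor LG
ethoxide (CH₃CH₂O⁻): pKₐ(CH₃CH₂OH) ≈ 16 — strong base; alkoxides do not leave unassisted
amide anion (NH₂⁻): pKₐ(NH₃) ≈ 38 — extremely strong base; never a leaving group

azide (N₃⁻) > phenoxide (PhO⁻) > ethoxide (CH₃CH₂O⁻) > amide anion (NH₂⁻)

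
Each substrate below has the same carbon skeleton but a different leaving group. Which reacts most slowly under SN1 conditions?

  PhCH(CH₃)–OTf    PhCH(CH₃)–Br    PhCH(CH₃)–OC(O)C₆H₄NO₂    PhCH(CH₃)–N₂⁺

PhCH(CH₃)–OC(O)C₆H₄NO₂

With the same alkyl group throughout, only the leaving group differentiates the rates.
Leaving-group ability tracks the stability of the departed species; conjugate-acid pKₐ is the usual yardstick (lower pKₐ → better LG).
PhCH(CH₃)–N₂⁺ loses N₂: no meaningful conjugate acid; N₂ departs as an exceptionally stable neutral molecule
PhCH(CH₃)–OTf loses OTf⁻: pKₐ(CF₃SO₃H (triflic acid)) ≈ -14
PhCH(CH₃)–Br loses Br⁻: pKₐ(HBr) ≈ -9
PhCH(CH₃)–OC(O)C₆H₄NO₂ loses p-O₂N–C₆H₄–COO⁻: pKₐ(p-nitrobenzoic acid) ≈ 3.4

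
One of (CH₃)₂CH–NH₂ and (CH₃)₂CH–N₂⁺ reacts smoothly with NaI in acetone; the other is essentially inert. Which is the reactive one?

From (CH₃)₂CH–NH₂ the departing group would be NH₂⁻ (pKₐ(NH₃) ≈ 38). Extremely strong base; never a leaving group.
From (CH₃)₂CH–N₂⁺ the leaving group is N₂ (no meaningful conjugate acid; N₂ departs as an exceptionally stable neutral molecule).
(In practice (CH₃)₂CH–N₂⁺ is made from (CH₃)₂CH–NH₂ by diazotisation (NaNO₂ / HCl, 0 °C), generating a diazonium salt that expels N₂.)

(CH₃)₂CH–N₂⁺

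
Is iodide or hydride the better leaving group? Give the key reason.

iodide is the better leaving group.
pKₐ(HI) ≈ -10 versus pKₐ(H₂) ≈ 36: iodide is the much weaker base.
Large, highly polarisable; very weak base.

iodide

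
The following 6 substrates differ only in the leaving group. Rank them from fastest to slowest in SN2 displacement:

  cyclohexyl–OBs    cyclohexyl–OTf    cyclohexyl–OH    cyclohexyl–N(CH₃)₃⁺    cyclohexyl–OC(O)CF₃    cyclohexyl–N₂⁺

The skeletons are identical, so relative rate is governed entirely by leaving-group ability.
Leaving-group ability tracks the stability of the departed species; conjugate-acid pKₐ is the usual yardstick (lower pKₐ → better LG).
cyclohexyl–N₂⁺ loses N₂: no meaningful conjugate acid; N₂ departs as an exceptionally stable neutral molecule
cyclohexyl–OTf loses OTf⁻: pKₐ(CF₃SO₃H (triflic acid)) ≈ -14
cyclohexyl–OBs loses OBs⁻: pKₐ(p-BrC₆H₄SO₃H) ≈ -2.8
cyclohexyl–OC(O)CF₃ loses CF₃COO⁻: pKₐ(CF₃COOH) ≈ 0.2
cyclohexyl–N(CH₃)₃⁺ loses NR'₃: pKₐ(R'₃NH⁺) ≈ 10.7
cyclohexyl–OH loses OH⁻: pKₐ(H₂O) ≈ 15.7

cyclohexyl–N₂⁺ > cyclohexyl–OTf > cyclohexyl–OBs > cyclohexyl–OC(O)CF₃ > cyclohexyl–N(CH₃)₃⁺ > cyclohexyl–OH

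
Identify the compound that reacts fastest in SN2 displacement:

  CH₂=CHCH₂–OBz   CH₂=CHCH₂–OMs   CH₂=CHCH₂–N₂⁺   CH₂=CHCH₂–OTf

Same R in every case — rank the leaving groups.
Rank by basicity of the departing species: weakest base leaves most easily.
CH₂=CHCH₂–N₂⁺ loses N₂: no meaningful conjugate acid; N₂ departs as an exceptionally stable neutral molecule
CH₂=CHCH₂–OTf loses OTf⁻: pKₐ(CF₃SO₃H (triflic acid)) ≈ -14
CH₂=CHCH₂–OMs loses OMs⁻: pKₐ(CH₃SO₃H (MsOH)) ≈ -1.9
CH₂=CHCH₂–OBz loses PhCOO⁻: pKₐ(C₆H₅COOH) ≈ 4.2

CH₂=CHCH₂–N₂⁺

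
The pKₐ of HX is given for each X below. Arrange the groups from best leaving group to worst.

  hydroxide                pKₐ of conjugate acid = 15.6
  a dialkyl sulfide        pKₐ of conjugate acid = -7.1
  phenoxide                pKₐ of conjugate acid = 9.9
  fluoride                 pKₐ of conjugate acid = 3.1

Lower conjugate-acid pKₐ ⇒ weaker base ⇒ better leaving group.
Sorting by the given values: a dialkyl sulfide (-7.1), fluoride (3.1), phenoxide (9.9), hydroxide (15.6).

a dialkyl sulfide > fluoride > phenoxide > hydroxide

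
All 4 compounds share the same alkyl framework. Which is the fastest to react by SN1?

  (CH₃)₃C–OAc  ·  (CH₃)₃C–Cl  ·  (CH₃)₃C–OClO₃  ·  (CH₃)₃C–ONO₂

(CH₃)₃C–OClO₃

The skeletons are identical, so relative rate is governed entirely by leaving-group ability.
Leaving-group ability tracks the stability of the departed species; conjugate-acid pKₐ is the usual yardstick (lower pKₐ → better LG).
(CH₃)₃C–OClO₃ loses ClO₄⁻: pKₐ(HClO₄) ≈ -10
(CH₃)₃C–Cl loses Cl⁻: pKₐ(HCl) ≈ -7
(CH₃)₃C–ONO₂ loses NO₃⁻: pKₐ(HNO₃) ≈ -1.3
(CH₃)₃C–OAc loses AcO⁻: pKₐ(CH₃COOH) ≈ 4.8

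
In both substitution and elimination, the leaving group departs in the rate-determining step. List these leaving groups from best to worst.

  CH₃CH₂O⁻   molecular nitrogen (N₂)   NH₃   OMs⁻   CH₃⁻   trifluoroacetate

molecular nitrogen (N₂) > OMs⁻ > trifluoroacetate > NH₃ > CH₃CH₂O⁻ > CH₃⁻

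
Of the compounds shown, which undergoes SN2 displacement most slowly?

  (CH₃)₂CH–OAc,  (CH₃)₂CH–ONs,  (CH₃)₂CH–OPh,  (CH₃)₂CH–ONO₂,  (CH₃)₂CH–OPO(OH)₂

(CH₃)₂CH–OPh

Same R in every case — rank the leaving groups.
Leaving-group ability tracks the stability of the departed species; conjugate-acid pKₐ is the usual yardstick (lower pKₐ → better LG).
(CH₃)₂CH–ONs loses ONs⁻: pKₐ(p-O₂NC₆H₄SO₃H) ≈ -3.5
(CH₃)₂CH–ONO₂ loses NO₃⁻: pKₐ(HNO₃) ≈ -1.3
(CH₃)₂CH–OPO(OH)₂ loses H₂PO₄⁻: pKₐ(H₃PO₄) ≈ 2.1
(CH₃)₂CH–OAc loses AcO⁻: pKₐ(CH₃COOH) ≈ 4.8
(CH₃)₂CH–OPh loses PhO⁻: pKₐ(C₆H₅OH (phenol)) ≈ 10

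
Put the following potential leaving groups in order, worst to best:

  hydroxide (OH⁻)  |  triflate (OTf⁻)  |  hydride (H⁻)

hydride (H⁻) < hydroxide (OH⁻) < triflate (OTf⁻)

A good leaving group is a weak base: the lower the pKₐ of its conjugate acid, the more readily it departs.
triflate (OTf⁻): pKₐ(CF₃SO₃H (triflic acid)) ≈ -14 — charge spread over three oxygens and a CF₃ group; the premier leaving group in synthesis
hydroxide (OH⁻): pKₐ(H₂O) ≈ 15.7
hydride (H⁻): pKₐ(H₂) ≈ 36
Reversing gives the worst-to-best order requested.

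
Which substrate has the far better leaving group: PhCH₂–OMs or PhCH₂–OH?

From PhCH₂–OH the departing group would be OH⁻ (pKₐ(H₂O) ≈ 15.7). Strong base; essentially never leaves without prior activation.
From PhCH₂–OMs the leaving group is OMs⁻ (pKₐ(CH₃SO₃H (MsOH)) ≈ -1.9). Resonance-delocalised alkanesulfonate.
(In practice PhCH₂–OMs is made from PhCH₂–OH by treatment with MsCl / Et₃N, converting the hydroxyl into a mesylate.)

PhCH₂–OMs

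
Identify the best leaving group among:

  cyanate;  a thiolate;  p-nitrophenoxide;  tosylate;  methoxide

tosylate

The more stable X⁻ (or X) is on its own — i.e. the weaker a base it is — the better a leaving group it makes.
tosylate: pKₐ(p-CH₃C₆H₄SO₃H (TsOH)) ≈ -2.8
cyanate: pKₐ(HOCN) ≈ 3.5
p-nitrophenoxide: pKₐ(p-nitrophenol) ≈ 7.2
a thiolate: pKₐ(RSH (a thiol)) ≈ 10.5
methoxide: pKₐ(CH₃OH) ≈ 15.5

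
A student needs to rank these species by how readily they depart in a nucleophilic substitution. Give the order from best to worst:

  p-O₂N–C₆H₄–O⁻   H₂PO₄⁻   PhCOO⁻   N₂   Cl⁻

N₂ > Cl⁻ > H₂PO₄⁻ > PhCOO⁻ > p-O₂N–C₆H₄–O⁻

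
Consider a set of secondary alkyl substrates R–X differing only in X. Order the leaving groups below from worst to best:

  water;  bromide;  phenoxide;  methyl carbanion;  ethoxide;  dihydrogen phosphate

methyl carbanion < ethoxide < phenoxide < dihydrogen phosphate < water < bromide

Leaving-group ability tracks the stability of the departed species; conjugate-acid pKₐ is the usual yardstick (lower pKₐ → better LG).
bromide: pKₐ(HBr) ≈ -9
water: pKₐ(H₃O⁺) ≈ -1.7 — neutral; leaves from a protonated alcohol (R–OH₂⁺)
dihydrogen phosphate: pKₐ(H₃PO₄) ≈ 2.1 — moderate base; biological leaving group after further activation
phenoxide: pKₐ(C₆H₅OH (phenol)) ≈ 10 — resonance into the ring helps, but still a poor LG
ethoxide: pKₐ(CH₃CH₂OH) ≈ 16
methyl carbanion: pKₐ(CH₄) ≈ 48
Listed from poorest to best leaving group as asked.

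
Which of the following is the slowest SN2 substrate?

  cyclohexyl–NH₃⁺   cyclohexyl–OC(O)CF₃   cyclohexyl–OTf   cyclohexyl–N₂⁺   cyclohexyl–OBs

Identical carbon frameworks mean the comparison reduces to leaving-group quality.
The more stable X⁻ (or X) is on its own — i.e. the weaker a base it is — the better a leaving group it makes.
cyclohexyl–N₂⁺ loses N₂: no meaningful conjugate acid; N₂ departs as an exceptionally stable neutral molecule
cyclohexyl–OTf loses OTf⁻: pKₐ(CF₃SO₃H (triflic acid)) ≈ -14
cyclohexyl–OBs loses OBs⁻: pKₐ(p-BrC₆H₄SO₃H) ≈ -2.8
cyclohexyl–OC(O)CF₃ loses CF₃COO⁻: pKₐ(CF₃COOH) ≈ 0.2
cyclohexyl–NH₃⁺ loses NH₃: pKₐ(NH₄⁺) ≈ 9.2

cyclohexyl–NH₃⁺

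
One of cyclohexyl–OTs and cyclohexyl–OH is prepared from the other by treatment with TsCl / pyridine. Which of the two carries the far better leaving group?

cyclohexyl–OTs

From cyclohexyl–OH the departing group would be OH⁻ (pKₐ(H₂O) ≈ 15.7). Strong base; essentially never leaves without prior activation.
From cyclohexyl–OTs the leaving group is OTs⁻ (pKₐ(p-CH₃C₆H₄SO₃H (TsOH)) ≈ -2.8). Resonance-delocalised arenesulfonate.
Treatment with TsCl / pyridine works by converting the hydroxyl into a tosylate, making cyclohexyl–OTs enormously more reactive.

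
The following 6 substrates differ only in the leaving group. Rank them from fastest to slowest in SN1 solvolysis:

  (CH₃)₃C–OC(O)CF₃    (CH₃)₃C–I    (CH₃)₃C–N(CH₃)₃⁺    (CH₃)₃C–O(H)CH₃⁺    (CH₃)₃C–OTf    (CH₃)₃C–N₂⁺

Same R in every case — rank the leaving groups.
Rank by basicity of the departing species: weakest base leaves most easily.
(CH₃)₃C–N₂⁺ loses N₂: no meaningful conjugate acid; N₂ departs as an exceptionally stable neutral molecule
(CH₃)₃C–OTf loses OTf⁻: pKₐ(CF₃SO₃H (triflic acid)) ≈ -14
(CH₃)₃C–I loses I⁻: pKₐ(HI) ≈ -10
(CH₃)₃C–O(H)CH₃⁺ loses R'OH: pKₐ(R'OH₂⁺) ≈ -2.4
(CH₃)₃C–OC(O)CF₃ loses CF₃COO⁻: pKₐ(CF₃COOH) ≈ 0.2
(CH₃)₃C–N(CH₃)₃⁺ loses NR'₃: pKₐ(R'₃NH⁺) ≈ 10.7

(CH₃)₃C–N₂⁺ > (CH₃)₃C–OTf > (CH₃)₃C–I > (CH₃)₃C–O(H)CH₃⁺ > (CH₃)₃C–OC(O)CF₃ > (CH₃)₃C–N(CH₃)₃⁺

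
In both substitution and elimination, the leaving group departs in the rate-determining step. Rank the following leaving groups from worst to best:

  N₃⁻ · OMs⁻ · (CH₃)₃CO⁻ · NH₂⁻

NH₂⁻ < (CH₃)₃CO⁻ < N₃⁻ < OMs⁻

Rank by basicity of the departing species: weakest base leaves most easily.
OMs⁻: pKₐ(CH₃SO₃H (MsOH)) ≈ -1.9 — resonance-delocalised alkanesulfonate
N₃⁻: pKₐ(HN₃) ≈ 4.7 — linear, resonance-stabilised
(CH₃)₃CO⁻: pKₐ(t-BuOH) ≈ 18
NH₂⁻: pKₐ(NH₃) ≈ 38
The question asks for worst first, so the sequence is read in increasing leaving-group ability.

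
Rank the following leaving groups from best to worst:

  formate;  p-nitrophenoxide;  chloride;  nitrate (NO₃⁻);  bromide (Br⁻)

A good leaving group is a weak base: the lower the pKₐ of its conjugate acid, the more readily it departs.
bromide (Br⁻): pKₐ(HBr) ≈ -9
chloride: pKₐ(HCl) ≈ -7
nitrate (NO₃⁻): pKₐ(HNO₃) ≈ -1.3
formate: pKₐ(HCOOH) ≈ 3.8
p-nitrophenoxide: pKₐ(p-nitrophenol) ≈ 7.2

bromide (Br⁻) > chloride > nitrate (NO₃⁻) > formate > p-nitrophenoxide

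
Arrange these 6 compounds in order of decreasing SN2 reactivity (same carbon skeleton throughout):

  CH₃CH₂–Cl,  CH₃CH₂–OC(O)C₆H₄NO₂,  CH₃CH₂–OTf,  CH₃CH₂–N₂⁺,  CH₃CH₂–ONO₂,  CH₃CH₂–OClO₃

CH₃CH₂–N₂⁺ > CH₃CH₂–OTf > CH₃CH₂–OClO₃ > CH₃CH₂–Cl > CH₃CH₂–ONO₂ > CH₃CH₂–OC(O)C₆H₄NO₂

Identical carbon frameworks mean the comparison reduces to leaving-group quality.
Rank by basicity of the departing species: weakest base leaves most easily.
CH₃CH₂–N₂⁺ loses N₂: no meaningful conjugate acid; N₂ departs as an exceptionally stable neutral molecule
CH₃CH₂–OTf loses OTf⁻: pKₐ(CF₃SO₃H (triflic acid)) ≈ -14
CH₃CH₂–OClO₃ loses ClO₄⁻: pKₐ(HClO₄) ≈ -10
CH₃CH₂–Cl loses Cl⁻: pKₐ(HCl) ≈ -7
CH₃CH₂–ONO₂ loses NO₃⁻: pKₐ(HNO₃) ≈ -1.3
CH₃CH₂–OC(O)C₆H₄NO₂ loses p-O₂N–C₆H₄–COO⁻: pKₐ(p-nitrobenzoic acid) ≈ 3.4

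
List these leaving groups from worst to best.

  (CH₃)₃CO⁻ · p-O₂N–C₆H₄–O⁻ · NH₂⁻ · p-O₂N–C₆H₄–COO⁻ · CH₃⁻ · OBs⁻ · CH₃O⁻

CH₃⁻ < NH₂⁻ < (CH₃)₃CO⁻ < CH₃O⁻ < p-O₂N–C₆H₄–O⁻ < p-O₂N–C₆H₄–COO⁻ < OBs⁻

OBs⁻: pKₐ(p-BrC₆H₄SO₃H) ≈ -2.8
p-O₂N–C₆H₄–COO⁻: pKₐ(p-nitrobenzoic acid) ≈ 3.4
p-O₂N–C₆H₄–O⁻: pKₐ(p-nitrophenol) ≈ 7.2
CH₃O⁻: pKₐ(CH₃OH) ≈ 15.5
(CH₃)₃CO⁻: pKₐ(t-BuOH) ≈ 18
NH₂⁻: pKₐ(NH₃) ≈ 38
CH₃⁻: pKₐ(CH₄) ≈ 48
The question asks for worst first, so the sequence is read in increasing leaving-group ability.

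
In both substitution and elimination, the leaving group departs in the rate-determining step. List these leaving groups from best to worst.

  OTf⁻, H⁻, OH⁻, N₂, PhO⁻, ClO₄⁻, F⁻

N₂: no meaningful conjugate acid; N₂ departs as an exceptionally stable neutral molecule
OTf⁻: pKₐ(CF₃SO₃H (triflic acid)) ≈ -14
ClO₄⁻: pKₐ(HClO₄) ≈ -10
F⁻: pKₐ(HF) ≈ 3.2
PhO⁻: pKₐ(C₆H₅OH (phenol)) ≈ 10
OH⁻: pKₐ(H₂O) ≈ 15.7
H⁻: pKₐ(H₂) ≈ 36

N₂ > OTf⁻ > ClO₄⁻ > F⁻ > PhO⁻ > OH⁻ > H⁻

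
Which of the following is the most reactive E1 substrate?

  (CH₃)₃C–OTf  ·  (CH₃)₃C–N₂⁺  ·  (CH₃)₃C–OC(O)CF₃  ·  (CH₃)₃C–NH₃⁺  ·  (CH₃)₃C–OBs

Same R in every case — rank the leaving groups.
A good leaving group is a weak base: the lower the pKₐ of its conjugate acid, the more readily it departs.
(CH₃)₃C–N₂⁺ loses N₂: no meaningful conjugate acid; N₂ departs as an exceptionally stable neutral molecule
(CH₃)₃C–OTf loses OTf⁻: pKₐ(CF₃SO₃H (triflic acid)) ≈ -14
(CH₃)₃C–OBs loses OBs⁻: pKₐ(p-BrC₆H₄SO₃H) ≈ -2.8
(CH₃)₃C–OC(O)CF₃ loses CF₃COO⁻: pKₐ(CF₃COOH) ≈ 0.2
(CH₃)₃C–NH₃⁺ loses NH₃: pKₐ(NH₄⁺) ≈ 9.2

(CH₃)₃C–N₂⁺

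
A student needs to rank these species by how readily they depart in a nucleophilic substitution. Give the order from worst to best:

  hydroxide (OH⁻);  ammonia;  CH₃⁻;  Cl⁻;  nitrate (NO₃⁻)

CH₃⁻ < hydroxide (OH⁻) < ammonia < nitrate (NO₃⁻) < Cl⁻

Rank by basicity of the departing species: weakest base leaves most easily.
Cl⁻: pKₐ(HCl) ≈ -7 — moderately weak base
nitrate (NO₃⁻): pKₐ(HNO₃) ≈ -1.3 — resonance-delocalised over three oxygens
ammonia: pKₐ(NH₄⁺) ≈ 9.2 — neutral but moderately basic; leaves from R–NH₃⁺
hydroxide (OH⁻): pKₐ(H₂O) ≈ 15.7 — strong base; essentially never leaves without prior activation
CH₃⁻: pKₐ(CH₄) ≈ 48 — unstabilised carbanion; the worst conceivable leaving group
Listed from poorest to best leaving group as asked.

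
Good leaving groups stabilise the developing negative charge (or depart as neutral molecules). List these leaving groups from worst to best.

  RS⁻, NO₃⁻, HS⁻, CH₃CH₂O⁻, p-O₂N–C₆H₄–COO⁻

CH₃CH₂O⁻ < RS⁻ < HS⁻ < p-O₂N–C₆H₄–COO⁻ < NO₃⁻

Rank by basicity of the departing species: weakest base leaves most easily.
NO₃⁻: pKₐ(HNO₃) ≈ -1.3 — resonance-delocalised over three oxygens
p-O₂N–C₆H₄–COO⁻: pKₐ(p-nitrobenzoic acid) ≈ 3.4 — electron-withdrawing nitro group stabilises the carboxylate
HS⁻: pKₐ(H₂S) ≈ 7 — larger and more polarisable than the oxygen analogue
RS⁻: pKₐ(RSH (a thiol)) ≈ 10.5 — moderately basic; rarely leaves without activation
CH₃CH₂O⁻: pKₐ(CH₃CH₂OH) ≈ 16 — strong base; alkoxides do not leave unassisted
Listed from poorest to best leaving group as asked.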